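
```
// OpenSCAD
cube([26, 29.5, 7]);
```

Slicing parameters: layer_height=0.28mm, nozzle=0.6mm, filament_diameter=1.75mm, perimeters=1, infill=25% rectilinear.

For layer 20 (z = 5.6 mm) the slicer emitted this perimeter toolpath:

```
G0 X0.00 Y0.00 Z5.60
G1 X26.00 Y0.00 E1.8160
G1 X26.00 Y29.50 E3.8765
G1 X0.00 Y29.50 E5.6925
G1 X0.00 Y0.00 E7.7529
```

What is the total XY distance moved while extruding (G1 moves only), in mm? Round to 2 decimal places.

Sum the Euclidean lengths of each G1 segment: total = 111.00 mm.

111.00 mm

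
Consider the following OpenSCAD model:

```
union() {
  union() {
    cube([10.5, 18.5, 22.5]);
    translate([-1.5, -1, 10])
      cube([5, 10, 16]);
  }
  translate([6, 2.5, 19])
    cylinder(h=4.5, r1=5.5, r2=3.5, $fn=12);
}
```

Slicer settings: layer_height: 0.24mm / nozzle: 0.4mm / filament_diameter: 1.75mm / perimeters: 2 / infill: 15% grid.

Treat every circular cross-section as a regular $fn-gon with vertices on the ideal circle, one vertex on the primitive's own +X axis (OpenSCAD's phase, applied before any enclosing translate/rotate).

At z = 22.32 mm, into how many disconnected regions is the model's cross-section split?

At z = 22.32 mm: the cube (footprint 10.5×18.5) is included at this height; the cube at (-1.5, -1) is present — its section is the full 5×10 rectangle; Merging all regions: the regions partially overlap (shared area 31.50 mm²), so overlapping operands fuse into one piece — 1 connected region; the cone at (6, 2.5): at t=0.738 of its height the radius interpolates to r₁+(r₂−r₁)t = 4.024, giving a regular 12-gon of that circumradius; Merging all regions: the regions partially overlap (shared area 42.69 mm²), so overlapping operands fuse into one piece — 1 connected region. The result has 1 disconnected region.

1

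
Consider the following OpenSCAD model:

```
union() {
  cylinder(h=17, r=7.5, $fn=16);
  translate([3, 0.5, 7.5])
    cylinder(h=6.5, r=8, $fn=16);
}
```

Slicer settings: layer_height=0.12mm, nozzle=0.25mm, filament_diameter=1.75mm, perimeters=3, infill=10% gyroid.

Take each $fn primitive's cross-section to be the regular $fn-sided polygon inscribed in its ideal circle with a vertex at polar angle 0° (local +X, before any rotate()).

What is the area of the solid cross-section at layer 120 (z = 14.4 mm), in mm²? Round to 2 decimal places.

At z = 14.4 mm: the cylinder: section is a regular 16-gon, circumradius r=7.5 (area = (16/2)·7.500²·sin(360°/16) = 172.21 mm²); the cylinder at (3, 0.5) is not intersected at this z (z outside [7.5, 14]); Merging all regions: only the r=7.5 cylinder is present, so the union is just that shape — area = 172.21 mm². Overall, the cross-section is a single solid region. Net area = 172.21 mm².

172.21 mm²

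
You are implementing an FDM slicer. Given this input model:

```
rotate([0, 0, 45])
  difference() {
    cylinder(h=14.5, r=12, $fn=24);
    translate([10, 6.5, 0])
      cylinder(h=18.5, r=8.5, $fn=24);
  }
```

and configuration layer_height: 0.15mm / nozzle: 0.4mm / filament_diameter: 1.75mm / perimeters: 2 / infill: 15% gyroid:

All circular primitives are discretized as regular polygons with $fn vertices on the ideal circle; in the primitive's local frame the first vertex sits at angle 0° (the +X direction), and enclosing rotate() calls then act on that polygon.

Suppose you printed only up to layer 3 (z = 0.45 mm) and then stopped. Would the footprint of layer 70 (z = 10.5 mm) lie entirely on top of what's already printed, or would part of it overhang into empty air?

Compare the two slices. At z = 0.45: the r=12 cylinder contributes a regular 24-gon of circumradius 12 (area = (24/2)·12.000²·sin(360°/24) = 447.24 mm²); the r=8.5 cylinder at (10, 6.5) gives a regular 24-gon of circumradius 8.5 (constant along its height) (area = (24/2)·8.500²·sin(360°/24) = 224.40 mm²); Taking the first minus the rest: starting from the r=12 cylinder (447.24 mm²), the r=8.5 cylinder at (10, 6.5) partially overlaps it — only the 95.16 mm² overlap (of its 224.40 mm²) is removed, clipping the outline — area = 352.07 mm²; (whole slice rotated 45° about Z — lengths, areas and connectivity unchanged). At z = 10.5: the r=12 cylinder gives a regular 24-gon of circumradius 12 (constant along its height) (area = (24/2)·12.000²·sin(360°/24) = 447.24 mm²); the r=8.5 cylinder at (10, 6.5) contributes a regular 24-gon of circumradius 8.5 (area = (24/2)·8.500²·sin(360°/24) = 224.40 mm²); Subtracting the remaining from the first: starting from the r=12 cylinder (447.24 mm²), the r=8.5 cylinder at (10, 6.5) partially overlaps it — only the 95.16 mm² overlap (of its 224.40 mm²) is removed, clipping the outline — area = 352.07 mm²; (whole slice rotated 45° about Z — lengths, areas and connectivity unchanged). Checking containment: the cross-section at z = 10.5 is a subset of the cross-section at z = 0.45.

entirely on top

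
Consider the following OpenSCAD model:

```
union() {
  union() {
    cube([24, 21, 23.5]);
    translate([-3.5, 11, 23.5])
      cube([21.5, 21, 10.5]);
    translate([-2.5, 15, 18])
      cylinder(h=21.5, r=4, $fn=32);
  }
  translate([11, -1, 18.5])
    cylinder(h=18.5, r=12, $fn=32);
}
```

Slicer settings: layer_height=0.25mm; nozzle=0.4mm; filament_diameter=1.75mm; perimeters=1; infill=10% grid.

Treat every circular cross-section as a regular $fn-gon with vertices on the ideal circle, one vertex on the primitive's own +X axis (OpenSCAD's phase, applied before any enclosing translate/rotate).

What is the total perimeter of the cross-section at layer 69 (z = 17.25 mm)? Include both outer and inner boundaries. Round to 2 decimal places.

At z = 17.25 mm: the cube is present — its section is the full 24×21 rectangle (perimeter 90.00 mm); the cube at (-3.5, 11) is not intersected at this z (z outside [23.5, 34]); the cylinder at (-2.5, 15) is not intersected at this z (z outside [18, 39.5]); Merging all regions: only the 24×21 cube is present, so the union is just that shape — boundary = 90.00 mm; the cylinder at (11, -1) does not reach this height (z outside [18.5, 37]); Taking the union: only that combined region is present, so the union is just that shape — boundary = 90.00 mm. Overall, the cross-section is a single solid region. Total boundary length (outer) = 90.00 mm.

90.00 mm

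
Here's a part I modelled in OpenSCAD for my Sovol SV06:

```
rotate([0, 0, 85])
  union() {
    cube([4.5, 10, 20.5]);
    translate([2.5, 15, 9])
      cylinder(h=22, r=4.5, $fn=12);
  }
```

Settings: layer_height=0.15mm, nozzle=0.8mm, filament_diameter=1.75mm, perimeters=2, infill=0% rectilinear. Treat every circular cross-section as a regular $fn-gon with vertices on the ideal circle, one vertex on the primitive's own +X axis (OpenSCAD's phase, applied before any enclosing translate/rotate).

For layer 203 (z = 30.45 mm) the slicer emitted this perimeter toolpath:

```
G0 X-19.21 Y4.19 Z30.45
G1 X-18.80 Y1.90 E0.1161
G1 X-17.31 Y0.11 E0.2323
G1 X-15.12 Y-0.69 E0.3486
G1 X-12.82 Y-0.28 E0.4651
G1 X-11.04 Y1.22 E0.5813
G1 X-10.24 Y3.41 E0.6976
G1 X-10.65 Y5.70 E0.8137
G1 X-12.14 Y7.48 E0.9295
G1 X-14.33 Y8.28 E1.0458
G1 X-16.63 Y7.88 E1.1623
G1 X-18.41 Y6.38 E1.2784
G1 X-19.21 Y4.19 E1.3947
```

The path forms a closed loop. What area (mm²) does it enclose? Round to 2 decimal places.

Apply the shoelace formula to the sequence of (X, Y) vertices; enclosed area = 60.76 mm².

60.76 mm²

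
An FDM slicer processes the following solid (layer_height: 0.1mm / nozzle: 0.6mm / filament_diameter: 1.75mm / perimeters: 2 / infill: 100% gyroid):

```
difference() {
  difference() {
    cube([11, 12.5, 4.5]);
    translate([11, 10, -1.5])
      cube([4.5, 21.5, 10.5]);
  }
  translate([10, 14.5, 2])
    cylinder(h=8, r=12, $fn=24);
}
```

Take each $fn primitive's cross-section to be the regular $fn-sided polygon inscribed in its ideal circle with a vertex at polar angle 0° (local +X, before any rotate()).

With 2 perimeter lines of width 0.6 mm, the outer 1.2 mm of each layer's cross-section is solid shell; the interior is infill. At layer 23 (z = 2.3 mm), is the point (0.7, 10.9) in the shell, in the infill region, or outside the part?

At z = 2.3 mm: the 11×12.5 cube contributes its full rectangle; the cube at (11, 10) (footprint 4.5×21.5) is included at this height; Subtracting the remaining from the first: starting from the 11×12.5 cube, the 4.5×21.5 cube at (11, 10) misses the remaining region (no effect) — 1 connected region; the r=12 cylinder at (10, 14.5) gives a regular 24-gon of circumradius 12 (constant along its height); After the difference (first − rest): starting from that combined region, the r=12 cylinder at (10, 14.5) partially overlaps it — only the 93.20 mm² overlap (of its 447.24 mm²) is removed, clipping the outline — 1 connected region. Overall, the cross-section is a single solid region. The nearest boundary edge runs (0.00, 0.00)→(0.00, 7.99); distance from the point to it = 2.99 mm. The point is not inside any of the regions above, so it lies outside the cross-section (2.99 mm from the nearest boundary).

outside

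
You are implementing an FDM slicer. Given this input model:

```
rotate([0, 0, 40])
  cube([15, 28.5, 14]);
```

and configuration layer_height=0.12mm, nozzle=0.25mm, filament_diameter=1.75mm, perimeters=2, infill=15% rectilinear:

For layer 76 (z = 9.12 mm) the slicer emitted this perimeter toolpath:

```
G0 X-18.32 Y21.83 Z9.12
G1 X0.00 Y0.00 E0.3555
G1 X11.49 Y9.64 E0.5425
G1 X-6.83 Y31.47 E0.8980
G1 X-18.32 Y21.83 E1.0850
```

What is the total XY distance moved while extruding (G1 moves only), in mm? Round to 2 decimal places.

86.99 mm

Sum the Euclidean lengths of each G1 segment: total = 86.99 mm.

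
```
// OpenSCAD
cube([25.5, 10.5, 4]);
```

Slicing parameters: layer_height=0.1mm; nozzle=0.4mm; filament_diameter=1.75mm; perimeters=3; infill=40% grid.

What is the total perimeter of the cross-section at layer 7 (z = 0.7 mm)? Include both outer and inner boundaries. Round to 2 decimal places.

72.00 mm

At z = 0.7 mm: the 25.5×10.5 cube contributes its full rectangle (perimeter 72.00 mm). Overall, the cross-section is a single solid region. Total boundary length (outer) = 72.00 mm.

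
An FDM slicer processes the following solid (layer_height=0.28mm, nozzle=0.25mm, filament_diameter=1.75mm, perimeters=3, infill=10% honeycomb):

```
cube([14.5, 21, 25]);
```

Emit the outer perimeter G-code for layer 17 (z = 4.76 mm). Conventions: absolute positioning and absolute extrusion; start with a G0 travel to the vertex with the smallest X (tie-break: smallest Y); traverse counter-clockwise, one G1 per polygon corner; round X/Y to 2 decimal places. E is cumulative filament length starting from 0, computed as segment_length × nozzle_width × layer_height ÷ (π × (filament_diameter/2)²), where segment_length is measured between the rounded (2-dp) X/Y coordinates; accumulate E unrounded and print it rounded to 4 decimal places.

G0 X0.00 Y0.00 Z4.76
G1 X14.50 Y0.00 E0.4220
G1 X14.50 Y21.00 E1.0331
G1 X0.00 Y21.00 E1.4551
G1 X0.00 Y0.00 E2.0663

At z = 4.76 mm: the cube (footprint 14.5×21) is included at this height. The outline is a single polygon with 4 vertices. Extrusion per mm of travel: 0.25 × 0.28 / (π × 0.875²) = 0.029103. Accumulating E over each segment gives final E = 2.0663.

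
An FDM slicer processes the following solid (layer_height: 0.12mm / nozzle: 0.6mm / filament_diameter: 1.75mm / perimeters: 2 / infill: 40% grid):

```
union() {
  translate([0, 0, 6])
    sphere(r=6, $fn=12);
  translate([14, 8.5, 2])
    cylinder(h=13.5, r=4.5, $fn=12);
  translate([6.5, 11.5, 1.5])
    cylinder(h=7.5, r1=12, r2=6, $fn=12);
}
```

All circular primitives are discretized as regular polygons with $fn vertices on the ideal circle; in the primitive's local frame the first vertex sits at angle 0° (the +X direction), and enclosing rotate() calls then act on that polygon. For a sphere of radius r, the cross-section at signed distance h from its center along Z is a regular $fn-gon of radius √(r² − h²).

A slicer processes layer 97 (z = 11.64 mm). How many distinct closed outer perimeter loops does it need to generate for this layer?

2

At z = 11.64 mm: the r=6 sphere contributes a regular 12-gon of circumradius √(6²−5.64²) = 2.047; the r=4.5 cylinder at (14, 8.5) gives a regular 12-gon of circumradius 4.5 (constant along its height); the cone at (6.5, 11.5) is not intersected at this z (z outside [1.5, 9]); Combining (union): the 2 present regions are separate (no shared area or edge), so areas and boundary lengths simply add and each stays a separate island — 2 connected regions. The result has 2 disconnected regions.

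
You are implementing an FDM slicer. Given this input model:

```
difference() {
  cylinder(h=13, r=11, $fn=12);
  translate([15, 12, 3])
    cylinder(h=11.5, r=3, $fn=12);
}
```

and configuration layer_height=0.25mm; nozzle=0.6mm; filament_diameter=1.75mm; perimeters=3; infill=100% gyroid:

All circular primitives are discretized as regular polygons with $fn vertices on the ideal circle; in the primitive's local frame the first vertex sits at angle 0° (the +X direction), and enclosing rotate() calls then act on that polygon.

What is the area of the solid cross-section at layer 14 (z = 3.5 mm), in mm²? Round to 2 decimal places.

363.00 mm²

At z = 3.5 mm: the r=11 cylinder contributes a regular 12-gon of circumradius 11 (area = (12/2)·11.000²·sin(360°/12) = 363.00 mm²); the cylinder at (15, 12): section is a regular 12-gon, circumradius r=3 (area = (12/2)·3.000²·sin(360°/12) = 27.00 mm²); After the difference (first − rest): starting from the r=11 cylinder (363.00 mm²), the r=3 cylinder at (15, 12) misses the remaining region (no effect) — area = 363.00 mm². Overall, the cross-section is a single solid region. Net area = 363.00 mm².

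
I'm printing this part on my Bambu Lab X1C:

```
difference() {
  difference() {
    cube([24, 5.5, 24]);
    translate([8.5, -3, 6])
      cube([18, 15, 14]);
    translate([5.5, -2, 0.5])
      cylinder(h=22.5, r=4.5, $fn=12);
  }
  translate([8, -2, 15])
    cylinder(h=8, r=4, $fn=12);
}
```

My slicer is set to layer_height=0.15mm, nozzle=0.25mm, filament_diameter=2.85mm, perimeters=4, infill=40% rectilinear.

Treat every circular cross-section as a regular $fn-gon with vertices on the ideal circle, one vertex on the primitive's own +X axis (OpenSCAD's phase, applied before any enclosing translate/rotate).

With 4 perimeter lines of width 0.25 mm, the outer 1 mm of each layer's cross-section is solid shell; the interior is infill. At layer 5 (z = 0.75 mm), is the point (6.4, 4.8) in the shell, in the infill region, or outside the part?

At z = 0.75 mm: the cube is present — its section is the full 24×5.5 rectangle; the cube at (8.5, -3) is absent (z outside [6, 20]); the r=4.5 cylinder at (5.5, -2) contributes a regular 12-gon of circumradius 4.5; After the difference (first − rest): starting from the 24×5.5 cube, the r=4.5 cylinder at (5.5, -2) partially overlaps it — only the 13.45 mm² overlap (of its 60.75 mm²) is removed, clipping the outline — 1 connected region; the cylinder at (8, -2) is absent (z outside [15, 23]); Subtracting the remaining from the first: none of the subtracted shapes is present at this height, so the result so far is unchanged — 1 connected region. Overall, the cross-section is a single solid region. The nearest boundary edge runs (0.00, 5.50)→(24.00, 5.50); distance from the point to it = 0.70 mm. The point is inside the cross-section, 0.70 mm from the nearest boundary — within the 1 mm shell band (4 × 0.25).

shell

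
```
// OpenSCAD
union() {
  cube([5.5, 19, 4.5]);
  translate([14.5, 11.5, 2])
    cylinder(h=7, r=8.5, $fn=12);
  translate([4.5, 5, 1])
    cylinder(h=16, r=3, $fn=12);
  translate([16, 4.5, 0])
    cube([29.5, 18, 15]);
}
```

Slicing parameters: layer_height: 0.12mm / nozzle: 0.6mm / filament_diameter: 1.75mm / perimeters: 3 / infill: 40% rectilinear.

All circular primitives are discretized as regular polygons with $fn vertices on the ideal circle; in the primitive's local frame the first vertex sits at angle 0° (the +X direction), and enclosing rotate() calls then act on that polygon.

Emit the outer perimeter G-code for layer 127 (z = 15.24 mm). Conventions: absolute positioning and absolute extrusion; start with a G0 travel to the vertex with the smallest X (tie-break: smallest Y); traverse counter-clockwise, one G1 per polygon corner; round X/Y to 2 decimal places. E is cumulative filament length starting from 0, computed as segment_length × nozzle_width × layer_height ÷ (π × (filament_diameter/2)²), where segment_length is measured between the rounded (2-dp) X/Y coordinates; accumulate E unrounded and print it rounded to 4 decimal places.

G0 X1.50 Y5.00 Z15.24
G1 X1.90 Y3.50 E0.0465
G1 X3.00 Y2.40 E0.0930
G1 X4.50 Y2.00 E0.1395
G1 X6.00 Y2.40 E0.1860
G1 X7.10 Y3.50 E0.2325
G1 X7.50 Y5.00 E0.2790
G1 X7.10 Y6.50 E0.3255
G1 X6.00 Y7.60 E0.3721
G1 X4.50 Y8.00 E0.4185
G1 X3.00 Y7.60 E0.4650
G1 X1.90 Y6.50 E0.5116
G1 X1.50 Y5.00 E0.5580

At z = 15.24 mm: the cube is not intersected at this z (z outside [0, 4.5]); the cylinder at (14.5, 11.5) is not intersected at this z (z outside [2, 9]); the r=3 cylinder at (4.5, 5) gives a regular 12-gon of circumradius 3 (constant along its height); the cube at (16, 4.5) is not intersected at this z (z outside [0, 15]); Merging all regions: only the r=3 cylinder at (4.5, 5) is present, so the union is just that shape — 1 connected region. The outline is a single polygon with 12 vertices. Extrusion per mm of travel: 0.6 × 0.12 / (π × 0.875²) = 0.029934. Accumulating E over each segment gives final E = 0.5580.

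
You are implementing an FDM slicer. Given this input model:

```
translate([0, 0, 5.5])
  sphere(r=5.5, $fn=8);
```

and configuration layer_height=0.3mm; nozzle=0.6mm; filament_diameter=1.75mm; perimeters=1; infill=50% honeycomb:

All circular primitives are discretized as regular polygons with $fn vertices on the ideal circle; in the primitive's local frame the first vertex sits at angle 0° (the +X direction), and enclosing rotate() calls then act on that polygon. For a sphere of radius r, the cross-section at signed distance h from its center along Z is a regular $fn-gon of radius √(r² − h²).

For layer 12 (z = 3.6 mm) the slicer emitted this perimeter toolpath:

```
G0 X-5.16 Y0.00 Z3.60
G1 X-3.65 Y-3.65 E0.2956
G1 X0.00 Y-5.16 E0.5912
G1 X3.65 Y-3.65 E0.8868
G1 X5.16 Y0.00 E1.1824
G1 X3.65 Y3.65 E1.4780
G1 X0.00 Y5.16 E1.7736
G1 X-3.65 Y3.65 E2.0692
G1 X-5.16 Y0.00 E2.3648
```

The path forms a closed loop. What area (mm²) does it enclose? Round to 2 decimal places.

75.34 mm²

Apply the shoelace formula to the sequence of (X, Y) vertices; enclosed area = 75.34 mm².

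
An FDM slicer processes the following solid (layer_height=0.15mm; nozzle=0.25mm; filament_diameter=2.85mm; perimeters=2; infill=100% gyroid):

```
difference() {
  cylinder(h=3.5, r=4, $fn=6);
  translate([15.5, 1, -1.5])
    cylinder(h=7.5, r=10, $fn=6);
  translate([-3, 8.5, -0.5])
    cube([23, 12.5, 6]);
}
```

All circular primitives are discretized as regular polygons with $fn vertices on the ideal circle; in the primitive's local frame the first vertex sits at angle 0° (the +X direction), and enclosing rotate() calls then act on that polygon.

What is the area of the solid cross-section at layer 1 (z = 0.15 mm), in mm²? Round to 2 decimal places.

41.57 mm²

At z = 0.15 mm: the r=4 cylinder contributes a regular 6-gon of circumradius 4 (area = (6/2)·4.000²·sin(360°/6) = 41.57 mm²); the r=10 cylinder at (15.5, 1) contributes a regular 6-gon of circumradius 10 (area = (6/2)·10.000²·sin(360°/6) = 259.81 mm²); the 23×12.5 cube at (-3, 8.5) contributes its full rectangle (area 287.50 mm²); After the difference (first − rest): starting from the r=4 cylinder (41.57 mm²), the r=10 cylinder at (15.5, 1) misses the remaining region (no effect); the 23×12.5 cube at (-3, 8.5) misses the remaining region (no effect) — area = 41.57 mm². Overall, the cross-section is a single solid region. Net area = 41.57 mm².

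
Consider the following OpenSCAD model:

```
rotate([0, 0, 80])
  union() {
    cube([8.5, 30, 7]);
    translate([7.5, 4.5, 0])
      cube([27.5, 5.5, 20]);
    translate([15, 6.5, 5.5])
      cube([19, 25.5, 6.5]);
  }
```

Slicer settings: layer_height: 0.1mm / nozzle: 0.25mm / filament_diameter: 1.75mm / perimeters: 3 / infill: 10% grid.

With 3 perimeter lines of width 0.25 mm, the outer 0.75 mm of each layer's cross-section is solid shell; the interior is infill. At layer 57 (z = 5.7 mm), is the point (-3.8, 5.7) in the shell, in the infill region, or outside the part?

At z = 5.7 mm: the cube is present — its section is the full 8.5×30 rectangle; the cube at (7.5, 4.5) (footprint 27.5×5.5) is included at this height; the cube at (15, 6.5) is present — its section is the full 19×25.5 rectangle; Taking the union: the regions partially overlap (shared area 72.00 mm²), so overlapping operands fuse into one piece — 1 connected region; (rotated 80° about Z; rotation is an isometry so areas/perimeters/island counts are preserved). Overall, the cross-section is a single solid region. Undo the 80° rotation: the query point maps to (4.954, 4.732) in the un-rotated model frame. The nearest boundary edge runs (35.00, 4.50)→(8.50, 4.50); distance from the point to it = 3.55 mm. The point is inside the cross-section and 3.55 mm from the nearest boundary — more than the 0.75 mm shell width (3 × 0.25), so it's in the infill interior.

infill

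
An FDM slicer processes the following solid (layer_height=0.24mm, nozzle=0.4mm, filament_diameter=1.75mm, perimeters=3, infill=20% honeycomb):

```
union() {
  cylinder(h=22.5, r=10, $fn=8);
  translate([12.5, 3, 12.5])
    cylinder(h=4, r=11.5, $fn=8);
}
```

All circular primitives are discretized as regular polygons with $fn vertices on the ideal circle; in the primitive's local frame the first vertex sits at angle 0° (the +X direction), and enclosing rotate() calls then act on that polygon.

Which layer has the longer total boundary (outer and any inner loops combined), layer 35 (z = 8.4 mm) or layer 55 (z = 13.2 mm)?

Layer 35 (z = 8.4): the r=10 cylinder gives a regular 8-gon of circumradius 10 (constant along its height) (perimeter = 2·8·10.000·sin(180°/8) = 61.23 mm); the cylinder at (12.5, 3) is absent (z outside [12.5, 16.5]); Merging all regions: only the r=10 cylinder is present, so the union is just that shape — boundary = 61.23 mm. So its perimeter = 61.23 mm. Layer 55 (z = 13.2): the r=10 cylinder contributes a regular 8-gon of circumradius 10 (perimeter = 2·8·10.000·sin(180°/8) = 61.23 mm); the r=11.5 cylinder at (12.5, 3) contributes a regular 8-gon of circumradius 11.5 (perimeter = 2·8·11.500·sin(180°/8) = 70.41 mm); Taking the union: the regions partially overlap (shared area 82.46 mm²), so the edge portions inside another operand are dropped and the merged outline is re-measured after clipping — boundary = 94.92 mm. So its perimeter = 94.92 mm. Layer 55 is larger (94.92 vs 61.23 mm).

layer 55 (z = 13.2 mm)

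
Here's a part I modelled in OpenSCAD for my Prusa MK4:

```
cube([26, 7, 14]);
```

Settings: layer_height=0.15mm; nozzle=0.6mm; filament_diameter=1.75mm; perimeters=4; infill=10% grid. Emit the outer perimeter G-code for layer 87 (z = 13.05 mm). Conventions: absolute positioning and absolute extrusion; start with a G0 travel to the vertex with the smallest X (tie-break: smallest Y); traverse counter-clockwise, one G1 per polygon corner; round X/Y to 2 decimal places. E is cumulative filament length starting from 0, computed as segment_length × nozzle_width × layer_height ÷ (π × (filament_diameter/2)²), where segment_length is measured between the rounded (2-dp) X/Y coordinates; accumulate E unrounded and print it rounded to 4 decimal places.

At z = 13.05 mm: the cube (footprint 26×7) is included at this height. The outline is a single polygon with 4 vertices. Extrusion per mm of travel: 0.6 × 0.15 / (π × 0.875²) = 0.037418. Accumulating E over each segment gives final E = 2.4696.

G0 X0.00 Y0.00 Z13.05
G1 X26.00 Y0.00 E0.9729
G1 X26.00 Y7.00 E1.2348
G1 X0.00 Y7.00 E2.2076
G1 X0.00 Y0.00 E2.4696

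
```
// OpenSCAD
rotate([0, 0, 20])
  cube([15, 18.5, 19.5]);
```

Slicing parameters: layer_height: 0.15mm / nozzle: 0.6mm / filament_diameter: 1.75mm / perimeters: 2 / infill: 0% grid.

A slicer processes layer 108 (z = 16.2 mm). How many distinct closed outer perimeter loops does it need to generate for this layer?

At z = 16.2 mm: the cube is present — its section is the full 15×18.5 rectangle; (rotated 20° about Z; rotation is an isometry so areas/perimeters/island counts are preserved). The result has 1 disconnected region.

1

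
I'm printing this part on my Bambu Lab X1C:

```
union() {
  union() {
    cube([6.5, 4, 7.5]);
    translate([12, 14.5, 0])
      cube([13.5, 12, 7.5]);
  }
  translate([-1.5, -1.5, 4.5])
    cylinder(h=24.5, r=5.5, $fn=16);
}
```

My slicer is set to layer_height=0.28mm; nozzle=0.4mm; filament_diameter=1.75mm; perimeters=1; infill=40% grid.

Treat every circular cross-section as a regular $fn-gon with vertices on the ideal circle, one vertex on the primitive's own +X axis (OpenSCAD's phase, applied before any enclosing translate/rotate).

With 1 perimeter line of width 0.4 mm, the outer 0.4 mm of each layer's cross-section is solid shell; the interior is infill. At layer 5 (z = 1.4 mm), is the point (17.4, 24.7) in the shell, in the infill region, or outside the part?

At z = 1.4 mm: the 6.5×4 cube contributes its full rectangle; the cube at (12, 14.5) is present — its section is the full 13.5×12 rectangle; Combining (union): the 2 present regions are separate (no shared area or edge), so areas and boundary lengths simply add and each stays a separate island — 2 connected regions; the cylinder at (-1.5, -1.5) is absent (z outside [4.5, 29]); Taking the union: only the result so far is present, so the union is just that shape — 2 connected regions. Overall, the cross-section has 2 separate islands. The nearest boundary edge runs (12.00, 26.50)→(25.50, 26.50); distance from the point to it = 1.80 mm. (Shell/infill is judged within the island containing the point — the largest one.) The point is inside the cross-section and 1.80 mm from the nearest boundary — more than the 0.4 mm shell width (1 × 0.4), so it's in the infill interior.

infill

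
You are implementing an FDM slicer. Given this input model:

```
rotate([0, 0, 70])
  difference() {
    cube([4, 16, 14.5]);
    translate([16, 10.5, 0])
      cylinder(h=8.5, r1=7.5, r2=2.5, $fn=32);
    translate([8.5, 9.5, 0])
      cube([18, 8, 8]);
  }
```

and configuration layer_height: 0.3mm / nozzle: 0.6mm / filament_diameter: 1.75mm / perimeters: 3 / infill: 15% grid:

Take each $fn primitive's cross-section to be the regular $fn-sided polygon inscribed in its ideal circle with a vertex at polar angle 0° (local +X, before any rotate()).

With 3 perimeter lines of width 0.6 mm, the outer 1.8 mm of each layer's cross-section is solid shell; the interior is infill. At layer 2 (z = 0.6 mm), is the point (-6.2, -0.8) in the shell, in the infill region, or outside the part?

outside

At z = 0.6 mm: the cube is present — its section is the full 4×16 rectangle; the cone at (16, 10.5) (r1=7.5→r2=2.5) has section circumradius 7.147 here — a regular 32-gon; the 18×8 cube at (8.5, 9.5) contributes its full rectangle; Taking the first minus the rest: starting from the 4×16 cube, the cone at (16, 10.5) misses the remaining region (no effect); the 18×8 cube at (8.5, 9.5) misses the remaining region (no effect) — 1 connected region; (whole slice rotated 70° about Z — lengths, areas and connectivity unchanged). Overall, the cross-section is a single solid region. Undo the 70° rotation: the query point maps to (-2.872, 5.552) in the un-rotated model frame. The nearest boundary edge runs (0.00, 0.00)→(0.00, 16.00); distance from the point to it = 2.87 mm. The point is not inside any of the regions above, so it lies outside the cross-section (2.87 mm from the nearest boundary).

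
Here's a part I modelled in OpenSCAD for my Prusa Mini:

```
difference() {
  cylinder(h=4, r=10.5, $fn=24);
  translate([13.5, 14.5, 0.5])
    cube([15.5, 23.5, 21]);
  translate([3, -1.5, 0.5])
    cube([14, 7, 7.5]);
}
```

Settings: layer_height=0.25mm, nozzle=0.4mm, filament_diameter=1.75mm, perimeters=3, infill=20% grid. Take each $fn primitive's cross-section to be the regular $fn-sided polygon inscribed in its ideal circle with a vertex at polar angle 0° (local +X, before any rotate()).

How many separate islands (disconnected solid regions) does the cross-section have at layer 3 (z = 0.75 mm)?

1

At z = 0.75 mm: the r=10.5 cylinder gives a regular 24-gon of circumradius 10.5 (constant along its height); the 15.5×23.5 cube at (13.5, 14.5) contributes its full rectangle; the cube at (3, -1.5) is present — its section is the full 14×7 rectangle; Subtracting the remaining from the first: starting from the r=10.5 cylinder, the 15.5×23.5 cube at (13.5, 14.5) misses the remaining region (no effect); the 14×7 cube at (3, -1.5) partially overlaps it — only the 49.26 mm² overlap (of its 98.00 mm²) is removed, clipping the outline — 1 connected region. Overall, the cross-section is a single solid region. Island count = 1.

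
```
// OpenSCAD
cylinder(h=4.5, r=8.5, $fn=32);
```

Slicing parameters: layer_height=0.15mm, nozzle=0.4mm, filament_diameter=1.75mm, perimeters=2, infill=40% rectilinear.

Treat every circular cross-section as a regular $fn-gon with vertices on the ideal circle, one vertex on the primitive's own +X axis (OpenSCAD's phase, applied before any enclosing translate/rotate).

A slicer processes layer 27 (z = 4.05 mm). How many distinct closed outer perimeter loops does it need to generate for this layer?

At z = 4.05 mm: the cylinder: section is a regular 32-gon, circumradius r=8.5. The result has 1 disconnected region.

1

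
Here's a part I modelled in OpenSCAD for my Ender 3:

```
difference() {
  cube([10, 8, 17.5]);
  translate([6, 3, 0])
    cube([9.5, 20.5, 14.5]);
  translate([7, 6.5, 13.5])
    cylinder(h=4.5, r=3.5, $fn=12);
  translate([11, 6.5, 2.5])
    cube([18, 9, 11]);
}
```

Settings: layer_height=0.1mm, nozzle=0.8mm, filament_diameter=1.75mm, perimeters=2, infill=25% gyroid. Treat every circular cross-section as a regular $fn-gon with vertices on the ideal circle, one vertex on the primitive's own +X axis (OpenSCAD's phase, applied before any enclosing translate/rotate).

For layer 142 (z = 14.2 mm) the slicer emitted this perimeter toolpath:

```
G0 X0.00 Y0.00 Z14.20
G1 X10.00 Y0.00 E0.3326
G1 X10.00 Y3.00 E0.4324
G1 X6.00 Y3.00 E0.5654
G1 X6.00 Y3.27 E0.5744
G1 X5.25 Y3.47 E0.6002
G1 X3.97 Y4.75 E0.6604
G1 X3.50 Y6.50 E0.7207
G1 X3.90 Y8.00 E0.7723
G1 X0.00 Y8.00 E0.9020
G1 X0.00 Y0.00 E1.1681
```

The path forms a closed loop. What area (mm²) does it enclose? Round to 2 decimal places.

Apply the shoelace formula to the sequence of (X, Y) vertices; enclosed area = 50.73 mm².

50.73 mm²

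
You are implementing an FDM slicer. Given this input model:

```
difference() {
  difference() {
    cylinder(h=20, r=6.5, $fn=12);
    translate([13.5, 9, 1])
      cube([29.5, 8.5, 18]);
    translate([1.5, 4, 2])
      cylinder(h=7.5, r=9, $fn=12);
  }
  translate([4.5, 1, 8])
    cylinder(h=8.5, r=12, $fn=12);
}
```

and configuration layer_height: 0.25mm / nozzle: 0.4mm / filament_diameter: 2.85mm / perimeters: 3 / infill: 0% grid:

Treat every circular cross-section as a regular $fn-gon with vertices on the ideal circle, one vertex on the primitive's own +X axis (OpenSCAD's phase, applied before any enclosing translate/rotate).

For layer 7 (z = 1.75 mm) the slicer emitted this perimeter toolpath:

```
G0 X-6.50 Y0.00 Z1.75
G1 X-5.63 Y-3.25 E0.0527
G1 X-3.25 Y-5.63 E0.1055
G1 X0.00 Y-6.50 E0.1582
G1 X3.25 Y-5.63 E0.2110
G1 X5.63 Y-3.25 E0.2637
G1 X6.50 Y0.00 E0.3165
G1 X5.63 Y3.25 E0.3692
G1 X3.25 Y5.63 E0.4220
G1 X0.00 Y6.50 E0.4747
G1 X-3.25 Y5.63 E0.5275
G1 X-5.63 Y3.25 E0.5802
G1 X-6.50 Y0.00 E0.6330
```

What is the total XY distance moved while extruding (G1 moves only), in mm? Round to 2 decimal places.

40.38 mm

Sum the Euclidean lengths of each G1 segment: total = 40.38 mm.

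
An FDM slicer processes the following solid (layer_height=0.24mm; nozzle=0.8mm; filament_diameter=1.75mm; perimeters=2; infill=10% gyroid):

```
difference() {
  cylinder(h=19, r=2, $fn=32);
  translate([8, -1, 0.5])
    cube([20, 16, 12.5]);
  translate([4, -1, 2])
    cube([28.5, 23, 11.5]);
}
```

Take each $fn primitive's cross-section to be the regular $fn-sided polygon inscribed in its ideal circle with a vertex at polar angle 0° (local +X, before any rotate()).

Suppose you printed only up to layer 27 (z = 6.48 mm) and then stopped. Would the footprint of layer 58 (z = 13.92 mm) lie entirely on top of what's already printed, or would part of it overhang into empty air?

Compare the two slices. At z = 6.48: the cylinder: section is a regular 32-gon, circumradius r=2 (area = (32/2)·2.000²·sin(360°/32) = 12.49 mm²); the 20×16 cube at (8, -1) contributes its full rectangle (area 320.00 mm²); the 28.5×23 cube at (4, -1) contributes its full rectangle (area 655.50 mm²); Taking the first minus the rest: starting from the r=2 cylinder (12.49 mm²), the 20×16 cube at (8, -1) misses the remaining region (no effect); the 28.5×23 cube at (4, -1) misses the remaining region (no effect) — area = 12.49 mm². At z = 13.92: the r=2 cylinder contributes a regular 32-gon of circumradius 2 (area = (32/2)·2.000²·sin(360°/32) = 12.49 mm²); the cube at (8, -1) is not intersected at this z (z outside [0.5, 13]); the cube at (4, -1) does not reach this height (z outside [2, 13.5]); Taking the first minus the rest: none of the subtracted shapes is present at this height, so the r=2 cylinder is unchanged — area = 12.49 mm². Checking containment: the cross-section at z = 13.92 is a subset of the cross-section at z = 6.48.

entirely on top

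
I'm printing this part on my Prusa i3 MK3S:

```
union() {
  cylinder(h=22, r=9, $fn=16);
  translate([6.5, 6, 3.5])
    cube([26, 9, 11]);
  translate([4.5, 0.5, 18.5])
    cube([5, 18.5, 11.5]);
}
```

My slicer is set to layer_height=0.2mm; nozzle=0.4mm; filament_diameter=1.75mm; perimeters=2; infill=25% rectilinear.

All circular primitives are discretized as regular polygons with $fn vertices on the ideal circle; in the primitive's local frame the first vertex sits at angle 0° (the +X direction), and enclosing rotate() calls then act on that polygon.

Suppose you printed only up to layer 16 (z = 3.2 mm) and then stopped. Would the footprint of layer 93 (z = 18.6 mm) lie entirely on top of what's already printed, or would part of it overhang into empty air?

Compare the two slices. At z = 3.2: the r=9 cylinder gives a regular 16-gon of circumradius 9 (constant along its height) (area = (16/2)·9.000²·sin(360°/16) = 247.98 mm²); the cube at (6.5, 6) does not reach this height (z outside [3.5, 14.5]); the cube at (4.5, 0.5) does not reach this height (z outside [18.5, 30]); Merging all regions: only the r=9 cylinder is present, so the union is just that shape — area = 247.98 mm². At z = 18.6: the r=9 cylinder contributes a regular 16-gon of circumradius 9 (area = (16/2)·9.000²·sin(360°/16) = 247.98 mm²); the cube at (6.5, 6) is not intersected at this z (z outside [3.5, 14.5]); the cube at (4.5, 0.5) is present — its section is the full 5×18.5 rectangle (area 92.50 mm²); Combining (union): the regions partially overlap — summed areas 340.48 mm² minus the doubly-counted overlap 21.55 mm² gives 318.93 mm² — area = 318.93 mm². Checking containment: at z = 18.6 the cross-section extends beyond the z = 3.2 cross-section by about 70.95 mm².

part overhangs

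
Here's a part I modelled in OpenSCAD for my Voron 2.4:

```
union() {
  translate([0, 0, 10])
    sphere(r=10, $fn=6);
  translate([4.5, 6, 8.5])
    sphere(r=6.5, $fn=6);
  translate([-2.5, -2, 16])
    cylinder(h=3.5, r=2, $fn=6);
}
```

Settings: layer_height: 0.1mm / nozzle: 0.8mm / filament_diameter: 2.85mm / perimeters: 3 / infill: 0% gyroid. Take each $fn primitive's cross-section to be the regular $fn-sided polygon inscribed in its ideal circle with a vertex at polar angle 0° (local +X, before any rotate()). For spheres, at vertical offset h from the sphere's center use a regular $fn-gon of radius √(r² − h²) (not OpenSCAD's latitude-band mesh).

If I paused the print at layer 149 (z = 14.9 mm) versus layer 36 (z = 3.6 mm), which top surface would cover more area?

layer 149 (z = 14.9 mm)

Layer 149 (z = 14.9): the r=10 sphere slices to a regular 6-gon of circumradius 8.717 (√(r²−h²) with h=4.9 from center) (area = (6/2)·8.717²·sin(360°/6) = 197.43 mm²); the r=6.5 sphere at (4.5, 6) slices to a regular 6-gon of circumradius 1.136 (√(r²−h²) with h=6.4 from center) (area = (6/2)·1.136²·sin(360°/6) = 3.35 mm²); the cylinder at (-2.5, -2) does not reach this height (z outside [16, 19.5]); Taking the union: the regions partially overlap — summed areas 200.78 mm² minus the doubly-counted overlap 2.91 mm² gives 197.87 mm² — area = 197.87 mm². So its area = 197.87 mm². Layer 36 (z = 3.6): the sphere: section is a regular 6-gon, circumradius = √(r²−h²) = √(10²−6.4²) = 7.684 (area = (6/2)·7.684²·sin(360°/6) = 153.39 mm²); the r=6.5 sphere at (4.5, 6) contributes a regular 6-gon of circumradius √(6.5²−4.9²) = 4.271 (area = (6/2)·4.271²·sin(360°/6) = 47.39 mm²); the cylinder at (-2.5, -2) is not intersected at this z (z outside [16, 19.5]); Combining (union): the regions partially overlap — summed areas 200.78 mm² minus the doubly-counted overlap 17.12 mm² gives 183.66 mm² — area = 183.66 mm². So its area = 183.66 mm². Layer 149 is larger (197.87 vs 183.66 mm²).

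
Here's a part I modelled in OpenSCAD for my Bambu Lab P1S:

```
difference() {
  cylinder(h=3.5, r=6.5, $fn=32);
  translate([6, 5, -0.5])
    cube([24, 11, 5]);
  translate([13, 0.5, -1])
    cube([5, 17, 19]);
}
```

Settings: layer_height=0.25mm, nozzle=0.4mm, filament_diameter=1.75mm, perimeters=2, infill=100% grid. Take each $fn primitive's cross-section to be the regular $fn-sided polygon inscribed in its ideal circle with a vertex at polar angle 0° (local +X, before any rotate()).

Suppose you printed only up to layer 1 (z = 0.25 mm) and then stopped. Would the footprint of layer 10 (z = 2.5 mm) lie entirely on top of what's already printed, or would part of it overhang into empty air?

Compare the two slices. At z = 0.25: the cylinder: section is a regular 32-gon, circumradius r=6.5 (area = (32/2)·6.500²·sin(360°/32) = 131.88 mm²); the cube at (6, 5) (footprint 24×11) is included at this height (area 264.00 mm²); the 5×17 cube at (13, 0.5) contributes its full rectangle (area 85.00 mm²); Taking the first minus the rest: starting from the r=6.5 cylinder (131.88 mm²), the 24×11 cube at (6, 5) misses the remaining region (no effect); the 5×17 cube at (13, 0.5) misses the remaining region (no effect) — area = 131.88 mm². At z = 2.5: the cylinder: section is a regular 32-gon, circumradius r=6.5 (area = (32/2)·6.500²·sin(360°/32) = 131.88 mm²); the 24×11 cube at (6, 5) contributes its full rectangle (area 264.00 mm²); the 5×17 cube at (13, 0.5) contributes its full rectangle (area 85.00 mm²); Subtracting the remaining from the first: starting from the r=6.5 cylinder (131.88 mm²), the 24×11 cube at (6, 5) misses the remaining region (no effect); the 5×17 cube at (13, 0.5) misses the remaining region (no effect) — area = 131.88 mm². Checking containment: the cross-section at z = 2.5 is a subset of the cross-section at z = 0.25.

entirely on top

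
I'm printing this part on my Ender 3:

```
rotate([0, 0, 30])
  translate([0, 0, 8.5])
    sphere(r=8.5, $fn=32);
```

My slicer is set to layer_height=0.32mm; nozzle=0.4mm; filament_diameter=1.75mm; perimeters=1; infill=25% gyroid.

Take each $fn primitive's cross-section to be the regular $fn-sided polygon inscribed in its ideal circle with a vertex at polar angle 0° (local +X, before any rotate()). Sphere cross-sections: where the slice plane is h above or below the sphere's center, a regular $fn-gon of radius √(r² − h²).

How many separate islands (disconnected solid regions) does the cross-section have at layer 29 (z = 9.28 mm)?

1

At z = 9.28 mm: the sphere: section is a regular 32-gon, circumradius = √(r²−h²) = √(8.5²−0.78²) = 8.464; (rotated 30° about Z; rotation is an isometry so areas/perimeters/island counts are preserved). Overall, the cross-section is a single solid region. Island count = 1.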